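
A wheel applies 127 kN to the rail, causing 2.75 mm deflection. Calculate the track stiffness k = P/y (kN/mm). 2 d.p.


Track stiffness k = P / y
k = 127 / 2.75
k = 46.18 kN/mm

46.18


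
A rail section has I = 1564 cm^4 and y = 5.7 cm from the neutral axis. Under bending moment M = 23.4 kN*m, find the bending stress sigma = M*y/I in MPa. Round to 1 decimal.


Convert units:
M = 23.4 kN*m = 23400000 N*mm
y = 5.7 cm = 57 mm
I = 1564 cm^4 = 15640000 mm^4
sigma = 23400000 * 57 / 15640000
sigma = 85.3 MPa

85.3


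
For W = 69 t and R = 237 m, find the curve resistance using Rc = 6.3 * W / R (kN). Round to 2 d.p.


Rc = 6.3 * W / R
Rc = 6.3 * 69 / 237
Rc = 434.7 / 237
Rc = 1.83 kN

1.83


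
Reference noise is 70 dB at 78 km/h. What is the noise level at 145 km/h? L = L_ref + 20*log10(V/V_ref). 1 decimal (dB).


V/V_ref = 145 / 78 = 1.858974
log10(1.858974) = 0.269273
20 * 0.269273 = 5.3855
L = 70 + 5.3855 = 75.4 dB

75.4


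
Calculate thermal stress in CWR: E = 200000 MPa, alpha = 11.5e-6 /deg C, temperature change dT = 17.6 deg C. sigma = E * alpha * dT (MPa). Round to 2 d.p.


sigma = E * alpha * dT
sigma = 200000 * 11.5e-6 * 17.6
sigma = 2.3 * 17.6
sigma = 40.48 MPa

40.48


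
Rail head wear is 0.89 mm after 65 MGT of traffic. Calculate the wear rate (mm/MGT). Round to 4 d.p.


Wear rate = total wear / cumulative tonnage
Rate = 0.89 / 65
Rate = 0.0137 mm/MGT

0.0137


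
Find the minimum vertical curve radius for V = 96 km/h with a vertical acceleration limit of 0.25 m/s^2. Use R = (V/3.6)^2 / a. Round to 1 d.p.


Convert speed: V = 96 / 3.6 = 26.6667 m/s
V^2 = 711.1111 m^2/s^2
R_v = 711.1111 / 0.25
R_v = 2844.4 m

2844.4


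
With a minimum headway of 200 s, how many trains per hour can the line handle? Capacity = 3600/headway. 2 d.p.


Capacity = 3600 / headway
Capacity = 3600 / 200
Capacity = 18.00 trains/hour

18.00


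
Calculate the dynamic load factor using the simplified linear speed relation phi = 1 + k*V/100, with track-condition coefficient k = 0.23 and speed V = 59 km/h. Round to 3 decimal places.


phi = 1 + k * V / 100
phi = 1 + 0.23 * 59 / 100
phi = 1 + 0.1357
phi = 1.136

1.136


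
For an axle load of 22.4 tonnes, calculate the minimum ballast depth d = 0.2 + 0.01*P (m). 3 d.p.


d = 0.2 + 0.01 * 22.4
d = 0.2 + 0.224
d = 0.424 m

0.424


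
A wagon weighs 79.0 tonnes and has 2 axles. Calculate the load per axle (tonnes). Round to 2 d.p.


Load per axle = total weight / number of axles
Load = 79.0 / 2
Load = 39.50 tonnes

39.50


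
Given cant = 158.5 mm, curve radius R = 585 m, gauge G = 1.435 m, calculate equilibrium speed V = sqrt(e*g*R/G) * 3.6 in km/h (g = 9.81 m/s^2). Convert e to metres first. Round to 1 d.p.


Convert cant: e = 158.5 mm = 0.1585 m
V_ms = sqrt(0.1585 * 9.81 * 585 / 1.435)
V_ms = sqrt(633.872979) = 25.1768 m/s
V = 25.1768 * 3.6 = 90.6 km/h

90.6


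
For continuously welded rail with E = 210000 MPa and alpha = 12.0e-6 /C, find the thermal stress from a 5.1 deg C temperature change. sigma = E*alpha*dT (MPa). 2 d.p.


sigma = E * alpha * dT
sigma = 210000 * 12.0e-6 * 5.1
sigma = 2.52 * 5.1
sigma = 12.85 MPa

12.85


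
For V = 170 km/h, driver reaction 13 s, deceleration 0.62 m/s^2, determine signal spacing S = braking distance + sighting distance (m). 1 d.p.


V = 170 / 3.6 = 47.2222 m/s
Braking distance = 47.2222^2 / (2*0.62) = 1798.3373 m
Sighting distance = 47.2222 * 13 = 613.8889 m
S = 1798.3373 + 613.8889 = 2412.2 m

2412.2


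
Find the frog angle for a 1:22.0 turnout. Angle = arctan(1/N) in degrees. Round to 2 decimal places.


1/N = 1/22.0 = 0.045455
angle = arctan(0.045455) = 0.045423 rad
angle = 0.045423 * 180/pi = 2.60 degrees

2.60


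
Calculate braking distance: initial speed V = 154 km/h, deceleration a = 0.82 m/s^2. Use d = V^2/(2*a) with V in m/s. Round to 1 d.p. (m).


Convert speed: V = 154 / 3.6 = 42.7778 m/s
V^2 = 1829.9383
d = 1829.9383 / (2 * 0.82)
d = 1829.9383 / 1.64
d = 1115.8 m

1115.8


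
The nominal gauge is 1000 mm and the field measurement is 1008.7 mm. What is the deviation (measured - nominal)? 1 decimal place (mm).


Deviation = measured - nominal
Deviation = 1008.7 - 1000
Deviation = 8.7 mm

8.7


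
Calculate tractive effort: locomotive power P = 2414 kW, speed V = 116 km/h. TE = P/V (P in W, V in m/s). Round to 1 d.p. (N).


Convert: P = 2414 kW = 2414000 W
V = 116 / 3.6 = 32.2222 m/s
TE = 2414000 / 32.2222
TE = 74917.2 N

74917.2


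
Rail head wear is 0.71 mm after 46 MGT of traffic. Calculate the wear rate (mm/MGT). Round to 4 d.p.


Wear rate = total wear / cumulative tonnage
Rate = 0.71 / 46
Rate = 0.0154 mm/MGT

0.0154


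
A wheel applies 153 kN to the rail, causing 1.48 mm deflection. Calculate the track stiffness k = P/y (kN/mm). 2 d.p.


Track stiffness k = P / y
k = 153 / 1.48
k = 103.38 kN/mm

103.38


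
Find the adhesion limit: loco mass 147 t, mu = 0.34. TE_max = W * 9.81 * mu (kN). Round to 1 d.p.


TE_max = W * g * mu
TE_max = 147 * 9.81 * 0.34
TE_max = 1442.07 * 0.34
TE_max = 490.3 kN

490.3


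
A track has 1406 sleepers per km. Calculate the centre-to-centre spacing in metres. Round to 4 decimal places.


Spacing = 1000 m / number of sleepers
Spacing = 1000 / 1406
Spacing = 0.7112 m

0.7112


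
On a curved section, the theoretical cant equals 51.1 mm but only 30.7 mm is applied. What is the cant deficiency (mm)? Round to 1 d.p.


Cant deficiency = equilibrium cant - actual cant
CD = 51.1 - 30.7
CD = 20.4 mm

20.4


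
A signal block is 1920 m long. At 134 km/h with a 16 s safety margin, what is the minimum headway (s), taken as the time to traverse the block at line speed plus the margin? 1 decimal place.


V = 134 / 3.6 = 37.2222 m/s
Block traversal time = 1920 / 37.2222 = 51.5821 s
Headway = 51.5821 + 16
Headway = 67.6 s

67.6


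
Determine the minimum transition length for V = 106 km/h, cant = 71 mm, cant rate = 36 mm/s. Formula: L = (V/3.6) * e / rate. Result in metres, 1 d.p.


Convert speed: V = 106 / 3.6 = 29.4444 m/s
L = 29.4444 * 71 / 36
L = 2090.5556 / 36
L = 58.1 m

58.1


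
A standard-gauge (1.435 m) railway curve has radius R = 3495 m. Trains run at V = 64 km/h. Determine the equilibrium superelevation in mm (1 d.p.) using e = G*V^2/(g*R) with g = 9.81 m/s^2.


Convert speed: V = 64 / 3.6 = 17.7778 m/s
Apply formula: e = 1.435 * 17.7778^2 / (9.81 * 3495)
e = 1.435 * 316.0494 / 34285.95
e = 0.013228 m = 13.2 mm

13.2


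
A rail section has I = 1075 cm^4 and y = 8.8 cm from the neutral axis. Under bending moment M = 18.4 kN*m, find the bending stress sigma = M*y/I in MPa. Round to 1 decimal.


Convert units:
M = 18.4 kN*m = 18400000 N*mm
y = 8.8 cm = 88 mm
I = 1075 cm^4 = 10750000 mm^4
sigma = 18400000 * 88 / 10750000
sigma = 150.6 MPa

150.6


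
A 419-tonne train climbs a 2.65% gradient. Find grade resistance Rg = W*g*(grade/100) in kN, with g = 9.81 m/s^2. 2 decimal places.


Rg = W * 9.81 * grade / 100
Rg = 419 * 9.81 * 2.65 / 100
Rg = 4110.39 * 0.0265
Rg = 108.93 kN

108.93


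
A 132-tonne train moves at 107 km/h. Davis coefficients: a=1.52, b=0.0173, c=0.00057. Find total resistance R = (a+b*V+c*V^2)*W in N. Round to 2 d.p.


b*V = 0.0173 * 107 = 1.8511
c*V^2 = 0.00057 * 11449 = 6.52593
R_per_t = 1.52 + 1.8511 + 6.52593 = 9.89703 N/t
R_total = 9.89703 * 132 = 1306.41 N

1306.41


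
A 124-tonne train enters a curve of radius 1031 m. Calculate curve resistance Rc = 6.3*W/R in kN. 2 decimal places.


Rc = 6.3 * W / R
Rc = 6.3 * 124 / 1031
Rc = 781.2 / 1031
Rc = 0.76 kN

0.76


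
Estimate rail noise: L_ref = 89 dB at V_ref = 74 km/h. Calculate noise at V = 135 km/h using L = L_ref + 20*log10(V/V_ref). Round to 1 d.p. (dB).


V/V_ref = 135 / 74 = 1.824324
log10(1.824324) = 0.261102
20 * 0.261102 = 5.222
L = 89 + 5.222 = 94.2 dB

94.2


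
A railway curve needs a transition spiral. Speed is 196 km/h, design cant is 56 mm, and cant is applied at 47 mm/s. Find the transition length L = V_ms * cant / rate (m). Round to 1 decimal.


Convert speed: V = 196 / 3.6 = 54.4444 m/s
L = 54.4444 * 56 / 47
L = 3048.8889 / 47
L = 64.9 m

64.9


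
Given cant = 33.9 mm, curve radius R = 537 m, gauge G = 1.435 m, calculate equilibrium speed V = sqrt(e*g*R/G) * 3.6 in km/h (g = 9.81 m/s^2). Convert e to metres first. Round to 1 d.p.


Convert cant: e = 33.9 mm = 0.0339 m
V_ms = sqrt(0.0339 * 9.81 * 537 / 1.435)
V_ms = sqrt(124.448908) = 11.1557 m/s
V = 11.1557 * 3.6 = 40.2 km/h

40.2


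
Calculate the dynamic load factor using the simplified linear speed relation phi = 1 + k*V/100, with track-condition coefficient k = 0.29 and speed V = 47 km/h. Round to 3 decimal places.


phi = 1 + k * V / 100
phi = 1 + 0.29 * 47 / 100
phi = 1 + 0.1363
phi = 1.136

1.136


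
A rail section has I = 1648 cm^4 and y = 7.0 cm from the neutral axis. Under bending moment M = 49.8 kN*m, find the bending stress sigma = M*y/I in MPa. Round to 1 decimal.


Convert units:
M = 49.8 kN*m = 49800000 N*mm
y = 7.0 cm = 70 mm
I = 1648 cm^4 = 16480000 mm^4
sigma = 49800000 * 70 / 16480000
sigma = 211.5 MPa

211.5


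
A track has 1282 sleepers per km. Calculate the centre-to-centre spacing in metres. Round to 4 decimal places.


Spacing = 1000 m / number of sleepers
Spacing = 1000 / 1282
Spacing = 0.7800 m

0.7800


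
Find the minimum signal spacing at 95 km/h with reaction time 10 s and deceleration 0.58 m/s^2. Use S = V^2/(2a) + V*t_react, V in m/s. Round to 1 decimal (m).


V = 95 / 3.6 = 26.3889 m/s
Braking distance = 26.3889^2 / (2*0.58) = 600.3219 m
Sighting distance = 26.3889 * 10 = 263.8889 m
S = 600.3219 + 263.8889 = 864.2 m

864.2


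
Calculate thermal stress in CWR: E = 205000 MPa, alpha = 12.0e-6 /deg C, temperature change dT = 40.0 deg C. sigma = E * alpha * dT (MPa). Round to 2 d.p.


sigma = E * alpha * dT
sigma = 205000 * 12.0e-6 * 40.0
sigma = 2.46 * 40.0
sigma = 98.40 MPa

98.40


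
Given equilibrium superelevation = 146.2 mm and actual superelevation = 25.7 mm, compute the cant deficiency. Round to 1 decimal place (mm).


Cant deficiency = equilibrium cant - actual cant
CD = 146.2 - 25.7
CD = 120.5 mm

120.5


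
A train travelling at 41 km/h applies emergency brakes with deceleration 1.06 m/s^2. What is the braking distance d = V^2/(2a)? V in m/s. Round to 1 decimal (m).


Convert speed: V = 41 / 3.6 = 11.3889 m/s
V^2 = 129.7068
d = 129.7068 / (2 * 1.06)
d = 129.7068 / 2.12
d = 61.2 m

61.2


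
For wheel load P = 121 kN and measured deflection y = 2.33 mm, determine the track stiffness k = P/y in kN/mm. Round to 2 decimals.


Track stiffness k = P / y
k = 121 / 2.33
k = 51.93 kN/mm

51.93


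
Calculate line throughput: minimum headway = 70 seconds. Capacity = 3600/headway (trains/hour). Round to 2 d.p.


Capacity = 3600 / headway
Capacity = 3600 / 70
Capacity = 51.43 trains/hour

51.43


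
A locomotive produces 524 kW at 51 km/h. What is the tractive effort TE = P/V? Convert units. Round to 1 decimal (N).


Convert: P = 524 kW = 524000 W
V = 51 / 3.6 = 14.1667 m/s
TE = 524000 / 14.1667
TE = 36988.2 N

36988.2


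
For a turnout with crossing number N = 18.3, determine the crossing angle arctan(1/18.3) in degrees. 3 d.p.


1/N = 1/18.3 = 0.054645
angle = arctan(0.054645) = 0.054591 rad
angle = 0.054591 * 180/pi = 3.128 degrees

3.128


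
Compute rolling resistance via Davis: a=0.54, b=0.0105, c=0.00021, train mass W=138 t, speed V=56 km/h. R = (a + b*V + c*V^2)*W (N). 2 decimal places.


b*V = 0.0105 * 56 = 0.588
c*V^2 = 0.00021 * 3136 = 0.65856
R_per_t = 0.54 + 0.588 + 0.65856 = 1.78656 N/t
R_total = 1.78656 * 138 = 246.55 N

246.55


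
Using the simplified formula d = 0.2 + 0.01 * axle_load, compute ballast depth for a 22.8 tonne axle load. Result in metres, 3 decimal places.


d = 0.2 + 0.01 * 22.8
d = 0.2 + 0.228
d = 0.428 m

0.428


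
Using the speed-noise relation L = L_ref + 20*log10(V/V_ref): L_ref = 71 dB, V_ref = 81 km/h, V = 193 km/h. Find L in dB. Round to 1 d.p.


V/V_ref = 193 / 81 = 2.382716
log10(2.382716) = 0.377072
20 * 0.377072 = 7.5414
L = 71 + 7.5414 = 78.5 dB

78.5


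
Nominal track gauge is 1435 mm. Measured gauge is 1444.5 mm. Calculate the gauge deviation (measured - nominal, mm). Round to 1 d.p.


Deviation = measured - nominal
Deviation = 1444.5 - 1435
Deviation = 9.5 mm

9.5


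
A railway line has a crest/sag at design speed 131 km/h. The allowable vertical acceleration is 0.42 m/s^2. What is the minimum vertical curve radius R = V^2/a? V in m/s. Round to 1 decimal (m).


Convert speed: V = 131 / 3.6 = 36.3889 m/s
V^2 = 1324.1512 m^2/s^2
R_v = 1324.1512 / 0.42
R_v = 3152.7 m

3152.7


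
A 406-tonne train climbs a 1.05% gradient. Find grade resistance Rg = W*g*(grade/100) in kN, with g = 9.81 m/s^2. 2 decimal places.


Rg = W * 9.81 * grade / 100
Rg = 406 * 9.81 * 1.05 / 100
Rg = 3982.86 * 0.0105
Rg = 41.82 kN

41.82


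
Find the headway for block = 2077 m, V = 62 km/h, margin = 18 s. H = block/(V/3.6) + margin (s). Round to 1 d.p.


V = 62 / 3.6 = 17.2222 m/s
Block traversal time = 2077 / 17.2222 = 120.6 s
Headway = 120.6 + 18
Headway = 138.6 s

138.6


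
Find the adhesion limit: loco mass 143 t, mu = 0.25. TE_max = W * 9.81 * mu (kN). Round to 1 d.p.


TE_max = W * g * mu
TE_max = 143 * 9.81 * 0.25
TE_max = 1402.83 * 0.25
TE_max = 350.7 kN

350.7


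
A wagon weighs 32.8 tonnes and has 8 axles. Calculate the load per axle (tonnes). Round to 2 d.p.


Load per axle = total weight / number of axles
Load = 32.8 / 8
Load = 4.10 tonnes

4.10


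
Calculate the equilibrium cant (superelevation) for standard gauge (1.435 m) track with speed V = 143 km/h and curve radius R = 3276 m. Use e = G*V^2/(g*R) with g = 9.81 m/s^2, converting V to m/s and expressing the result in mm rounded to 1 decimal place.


Convert speed: V = 143 / 3.6 = 39.7222 m/s
Apply formula: e = 1.435 * 39.7222^2 / (9.81 * 3276)
e = 1.435 * 1577.8549 / 32137.56
e = 0.070454 m = 70.5 mm

70.5


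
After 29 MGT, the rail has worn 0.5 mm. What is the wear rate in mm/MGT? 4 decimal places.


Wear rate = total wear / cumulative tonnage
Rate = 0.5 / 29
Rate = 0.0172 mm/MGT

0.0172


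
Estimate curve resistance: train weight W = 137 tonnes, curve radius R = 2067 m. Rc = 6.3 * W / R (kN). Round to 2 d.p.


Rc = 6.3 * W / R
Rc = 6.3 * 137 / 2067
Rc = 863.1 / 2067
Rc = 0.42 kN

0.42


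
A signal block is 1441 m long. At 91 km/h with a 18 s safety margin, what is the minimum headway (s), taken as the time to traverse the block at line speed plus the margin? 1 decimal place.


V = 91 / 3.6 = 25.2778 m/s
Block traversal time = 1441 / 25.2778 = 57.0066 s
Headway = 57.0066 + 18
Headway = 75.0 s

75.0


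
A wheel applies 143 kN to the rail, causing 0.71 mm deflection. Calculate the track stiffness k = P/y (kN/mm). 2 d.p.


Track stiffness k = P / y
k = 143 / 0.71
k = 201.41 kN/mm

201.41


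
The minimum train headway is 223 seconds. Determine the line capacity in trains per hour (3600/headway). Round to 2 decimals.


Capacity = 3600 / headway
Capacity = 3600 / 223
Capacity = 16.14 trains/hour

16.14


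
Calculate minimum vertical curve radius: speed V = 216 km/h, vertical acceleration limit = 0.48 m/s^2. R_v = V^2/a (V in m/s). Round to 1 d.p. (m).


Convert speed: V = 216 / 3.6 = 60.0 m/s
V^2 = 3600.0 m^2/s^2
R_v = 3600.0 / 0.48
R_v = 7500.0 m

7500.0


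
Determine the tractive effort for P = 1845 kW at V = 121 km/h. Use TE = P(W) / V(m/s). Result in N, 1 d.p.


Convert: P = 1845 kW = 1845000 W
V = 121 / 3.6 = 33.6111 m/s
TE = 1845000 / 33.6111
TE = 54892.6 N

54892.6


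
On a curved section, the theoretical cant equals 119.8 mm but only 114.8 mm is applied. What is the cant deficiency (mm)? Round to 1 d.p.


Cant deficiency = equilibrium cant - actual cant
CD = 119.8 - 114.8
CD = 5.0 mm

5.0


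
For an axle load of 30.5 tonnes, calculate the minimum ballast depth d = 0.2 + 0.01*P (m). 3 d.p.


d = 0.2 + 0.01 * 30.5
d = 0.2 + 0.305
d = 0.505 m

0.505


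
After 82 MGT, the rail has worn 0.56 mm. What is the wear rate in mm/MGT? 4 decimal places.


Wear rate = total wear / cumulative tonnage
Rate = 0.56 / 82
Rate = 0.0068 mm/MGT

0.0068


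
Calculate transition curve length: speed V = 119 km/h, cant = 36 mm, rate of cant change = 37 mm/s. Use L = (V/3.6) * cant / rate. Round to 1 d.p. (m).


Convert speed: V = 119 / 3.6 = 33.0556 m/s
L = 33.0556 * 36 / 37
L = 1190.0 / 37
L = 32.2 m

32.2


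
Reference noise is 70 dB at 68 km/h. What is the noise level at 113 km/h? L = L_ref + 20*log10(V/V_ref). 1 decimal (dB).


V/V_ref = 113 / 68 = 1.661765
log10(1.661765) = 0.22057
20 * 0.22057 = 4.4114
L = 70 + 4.4114 = 74.4 dB

74.4


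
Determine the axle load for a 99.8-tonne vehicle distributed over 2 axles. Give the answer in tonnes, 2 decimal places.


Load per axle = total weight / number of axles
Load = 99.8 / 2
Load = 49.90 tonnes

49.90


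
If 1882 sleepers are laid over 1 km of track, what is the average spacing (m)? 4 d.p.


Spacing = 1000 m / number of sleepers
Spacing = 1000 / 1882
Spacing = 0.5313 m

0.5313


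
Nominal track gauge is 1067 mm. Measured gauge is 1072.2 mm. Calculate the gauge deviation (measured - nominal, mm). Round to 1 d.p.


Deviation = measured - nominal
Deviation = 1072.2 - 1067
Deviation = 5.2 mm

5.2


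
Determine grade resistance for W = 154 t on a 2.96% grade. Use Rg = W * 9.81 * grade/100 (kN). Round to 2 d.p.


Rg = W * 9.81 * grade / 100
Rg = 154 * 9.81 * 2.96 / 100
Rg = 1510.74 * 0.0296
Rg = 44.72 kN

44.72


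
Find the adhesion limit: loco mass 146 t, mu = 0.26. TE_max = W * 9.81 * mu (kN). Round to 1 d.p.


TE_max = W * g * mu
TE_max = 146 * 9.81 * 0.26
TE_max = 1432.26 * 0.26
TE_max = 372.4 kN

372.4


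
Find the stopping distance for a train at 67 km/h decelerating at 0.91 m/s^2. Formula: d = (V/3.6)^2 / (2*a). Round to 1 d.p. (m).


Convert speed: V = 67 / 3.6 = 18.6111 m/s
V^2 = 346.3735
d = 346.3735 / (2 * 0.91)
d = 346.3735 / 1.82
d = 190.3 m

190.3


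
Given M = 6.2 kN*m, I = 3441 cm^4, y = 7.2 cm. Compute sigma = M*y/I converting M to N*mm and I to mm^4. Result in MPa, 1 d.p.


Convert units:
M = 6.2 kN*m = 6200000 N*mm
y = 7.2 cm = 72 mm
I = 3441 cm^4 = 34410000 mm^4
sigma = 6200000 * 72 / 34410000
sigma = 13.0 MPa

13.0


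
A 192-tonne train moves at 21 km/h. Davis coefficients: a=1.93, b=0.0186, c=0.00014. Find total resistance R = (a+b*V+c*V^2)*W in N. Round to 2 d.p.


b*V = 0.0186 * 21 = 0.3906
c*V^2 = 0.00014 * 441 = 0.06174
R_per_t = 1.93 + 0.3906 + 0.06174 = 2.38234 N/t
R_total = 2.38234 * 192 = 457.41 N

457.41


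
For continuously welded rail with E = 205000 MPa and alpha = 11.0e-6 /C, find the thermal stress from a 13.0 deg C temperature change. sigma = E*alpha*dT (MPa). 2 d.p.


sigma = E * alpha * dT
sigma = 205000 * 11.0e-6 * 13.0
sigma = 2.255 * 13.0
sigma = 29.32 MPa

29.32


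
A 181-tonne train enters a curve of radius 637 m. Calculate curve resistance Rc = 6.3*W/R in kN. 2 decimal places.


Rc = 6.3 * W / R
Rc = 6.3 * 181 / 637
Rc = 1140.3 / 637
Rc = 1.79 kN

1.79


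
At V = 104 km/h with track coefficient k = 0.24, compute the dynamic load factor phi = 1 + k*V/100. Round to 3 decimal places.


phi = 1 + k * V / 100
phi = 1 + 0.24 * 104 / 100
phi = 1 + 0.2496
phi = 1.250

1.250


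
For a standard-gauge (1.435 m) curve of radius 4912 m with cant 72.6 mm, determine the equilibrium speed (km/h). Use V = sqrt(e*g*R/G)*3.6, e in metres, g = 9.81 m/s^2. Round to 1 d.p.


Convert cant: e = 72.6 mm = 0.0726 m
V_ms = sqrt(0.0726 * 9.81 * 4912 / 1.435)
V_ms = sqrt(2437.878656) = 49.3749 m/s
V = 49.3749 * 3.6 = 177.7 km/h

177.7


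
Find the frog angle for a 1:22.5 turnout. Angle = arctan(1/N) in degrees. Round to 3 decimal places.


1/N = 1/22.5 = 0.044444
angle = arctan(0.044444) = 0.044415 rad
angle = 0.044415 * 180/pi = 2.545 degrees

2.545


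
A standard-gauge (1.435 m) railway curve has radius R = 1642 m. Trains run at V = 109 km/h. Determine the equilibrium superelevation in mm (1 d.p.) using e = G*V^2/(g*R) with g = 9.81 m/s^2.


Convert speed: V = 109 / 3.6 = 30.2778 m/s
Apply formula: e = 1.435 * 30.2778^2 / (9.81 * 1642)
e = 1.435 * 916.7438 / 16108.02
e = 0.081669 m = 81.7 mm

81.7


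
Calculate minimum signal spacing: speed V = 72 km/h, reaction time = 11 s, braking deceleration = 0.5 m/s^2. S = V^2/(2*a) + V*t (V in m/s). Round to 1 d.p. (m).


V = 72 / 3.6 = 20.0 m/s
Braking distance = 20.0^2 / (2*0.5) = 400.0 m
Sighting distance = 20.0 * 11 = 220.0 m
S = 400.0 + 220.0 = 620.0 m

620.0


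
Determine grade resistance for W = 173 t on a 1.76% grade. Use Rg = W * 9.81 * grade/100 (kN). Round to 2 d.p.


Rg = W * 9.81 * grade / 100
Rg = 173 * 9.81 * 1.76 / 100
Rg = 1697.13 * 0.0176
Rg = 29.87 kN

29.87


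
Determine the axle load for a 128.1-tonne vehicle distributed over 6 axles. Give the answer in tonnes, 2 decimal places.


Load per axle = total weight / number of axles
Load = 128.1 / 6
Load = 21.35 tonnes

21.35


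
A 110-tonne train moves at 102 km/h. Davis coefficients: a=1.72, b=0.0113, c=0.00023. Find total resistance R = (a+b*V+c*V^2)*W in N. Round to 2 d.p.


b*V = 0.0113 * 102 = 1.1526
c*V^2 = 0.00023 * 10404 = 2.39292
R_per_t = 1.72 + 1.1526 + 2.39292 = 5.26552 N/t
R_total = 5.26552 * 110 = 579.21 N

579.21


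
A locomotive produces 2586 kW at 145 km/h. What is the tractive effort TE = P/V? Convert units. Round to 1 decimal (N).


Convert: P = 2586 kW = 2586000 W
V = 145 / 3.6 = 40.2778 m/s
TE = 2586000 / 40.2778
TE = 64204.1 N

64204.1


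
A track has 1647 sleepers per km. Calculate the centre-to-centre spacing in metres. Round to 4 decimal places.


Spacing = 1000 m / number of sleepers
Spacing = 1000 / 1647
Spacing = 0.6072 m

0.6072


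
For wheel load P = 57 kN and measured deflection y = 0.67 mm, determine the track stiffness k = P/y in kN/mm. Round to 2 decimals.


Track stiffness k = P / y
k = 57 / 0.67
k = 85.07 kN/mm

85.07


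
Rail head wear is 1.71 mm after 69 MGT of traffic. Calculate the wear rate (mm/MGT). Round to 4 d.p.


Wear rate = total wear / cumulative tonnage
Rate = 1.71 / 69
Rate = 0.0248 mm/MGT

0.0248


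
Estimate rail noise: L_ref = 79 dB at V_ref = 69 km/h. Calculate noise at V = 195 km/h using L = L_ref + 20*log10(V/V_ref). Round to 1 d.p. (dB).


V/V_ref = 195 / 69 = 2.826087
log10(2.826087) = 0.451186
20 * 0.451186 = 9.0237
L = 79 + 9.0237 = 88.0 dB

88.0


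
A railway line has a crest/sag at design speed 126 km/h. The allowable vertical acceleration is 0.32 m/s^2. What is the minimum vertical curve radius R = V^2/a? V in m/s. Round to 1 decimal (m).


Convert speed: V = 126 / 3.6 = 35.0 m/s
V^2 = 1225.0 m^2/s^2
R_v = 1225.0 / 0.32
R_v = 3828.1 m

3828.1


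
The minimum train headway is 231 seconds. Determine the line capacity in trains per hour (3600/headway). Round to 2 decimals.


Capacity = 3600 / headway
Capacity = 3600 / 231
Capacity = 15.58 trains/hour

15.58


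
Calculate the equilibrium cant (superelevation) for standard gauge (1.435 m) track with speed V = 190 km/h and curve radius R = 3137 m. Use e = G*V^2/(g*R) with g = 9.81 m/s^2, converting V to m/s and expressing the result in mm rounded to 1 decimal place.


Convert speed: V = 190 / 3.6 = 52.7778 m/s
Apply formula: e = 1.435 * 52.7778^2 / (9.81 * 3137)
e = 1.435 * 2785.4938 / 30773.97
e = 0.129888 m = 129.9 mm

129.9


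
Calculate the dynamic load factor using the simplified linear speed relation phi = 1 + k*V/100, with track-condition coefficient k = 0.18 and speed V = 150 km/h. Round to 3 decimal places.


phi = 1 + k * V / 100
phi = 1 + 0.18 * 150 / 100
phi = 1 + 0.27
phi = 1.270

1.270


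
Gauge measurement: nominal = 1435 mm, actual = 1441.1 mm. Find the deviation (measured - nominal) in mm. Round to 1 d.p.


Deviation = measured - nominal
Deviation = 1441.1 - 1435
Deviation = 6.1 mm

6.1


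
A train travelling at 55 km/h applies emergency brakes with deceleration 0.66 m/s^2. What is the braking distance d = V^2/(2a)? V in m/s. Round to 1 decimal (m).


Convert speed: V = 55 / 3.6 = 15.2778 m/s
V^2 = 233.4105
d = 233.4105 / (2 * 0.66)
d = 233.4105 / 1.32
d = 176.8 m

176.8


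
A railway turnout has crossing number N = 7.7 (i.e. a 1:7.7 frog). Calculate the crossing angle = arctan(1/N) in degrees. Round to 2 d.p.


1/N = 1/7.7 = 0.12987
angle = arctan(0.12987) = 0.129147 rad
angle = 0.129147 * 180/pi = 7.40 degrees

7.40


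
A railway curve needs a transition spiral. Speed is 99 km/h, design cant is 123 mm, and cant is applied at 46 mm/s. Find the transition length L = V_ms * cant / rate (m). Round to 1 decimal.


Convert speed: V = 99 / 3.6 = 27.5 m/s
L = 27.5 * 123 / 46
L = 3382.5 / 46
L = 73.5 m

73.5


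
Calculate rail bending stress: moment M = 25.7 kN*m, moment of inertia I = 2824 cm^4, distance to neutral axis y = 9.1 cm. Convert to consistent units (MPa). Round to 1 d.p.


Convert units:
M = 25.7 kN*m = 25700000 N*mm
y = 9.1 cm = 91 mm
I = 2824 cm^4 = 28240000 mm^4
sigma = 25700000 * 91 / 28240000
sigma = 82.8 MPa

82.8


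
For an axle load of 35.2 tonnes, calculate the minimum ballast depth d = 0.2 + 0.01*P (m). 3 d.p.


d = 0.2 + 0.01 * 35.2
d = 0.2 + 0.352
d = 0.552 m

0.552


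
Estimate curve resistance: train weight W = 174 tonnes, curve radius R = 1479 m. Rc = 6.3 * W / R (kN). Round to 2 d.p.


Rc = 6.3 * W / R
Rc = 6.3 * 174 / 1479
Rc = 1096.2 / 1479
Rc = 0.74 kN

0.74


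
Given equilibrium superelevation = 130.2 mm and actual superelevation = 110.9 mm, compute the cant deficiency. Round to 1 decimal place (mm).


Cant deficiency = equilibrium cant - actual cant
CD = 130.2 - 110.9
CD = 19.3 mm

19.3


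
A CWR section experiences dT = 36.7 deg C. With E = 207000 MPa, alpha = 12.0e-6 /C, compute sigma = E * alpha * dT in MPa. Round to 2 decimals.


sigma = E * alpha * dT
sigma = 207000 * 12.0e-6 * 36.7
sigma = 2.484 * 36.7
sigma = 91.16 MPa

91.16


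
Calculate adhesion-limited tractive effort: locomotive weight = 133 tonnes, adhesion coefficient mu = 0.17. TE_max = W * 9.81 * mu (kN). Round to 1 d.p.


TE_max = W * g * mu
TE_max = 133 * 9.81 * 0.17
TE_max = 1304.73 * 0.17
TE_max = 221.8 kN

221.8


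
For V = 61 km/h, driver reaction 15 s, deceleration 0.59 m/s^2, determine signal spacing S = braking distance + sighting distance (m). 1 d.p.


V = 61 / 3.6 = 16.9444 m/s
Braking distance = 16.9444^2 / (2*0.59) = 243.3171 m
Sighting distance = 16.9444 * 15 = 254.1667 m
S = 243.3171 + 254.1667 = 497.5 m

497.5


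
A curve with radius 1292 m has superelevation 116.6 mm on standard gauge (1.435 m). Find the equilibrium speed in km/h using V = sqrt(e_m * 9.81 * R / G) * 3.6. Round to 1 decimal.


Convert cant: e = 116.6 mm = 0.1166 m
V_ms = sqrt(0.1166 * 9.81 * 1292 / 1.435)
V_ms = sqrt(1029.859953) = 32.0914 m/s
V = 32.0914 * 3.6 = 115.5 km/h

115.5


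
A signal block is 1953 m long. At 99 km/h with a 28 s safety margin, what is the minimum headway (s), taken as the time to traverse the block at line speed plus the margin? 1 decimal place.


V = 99 / 3.6 = 27.5 m/s
Block traversal time = 1953 / 27.5 = 71.0182 s
Headway = 71.0182 + 28
Headway = 99.0 s

99.0


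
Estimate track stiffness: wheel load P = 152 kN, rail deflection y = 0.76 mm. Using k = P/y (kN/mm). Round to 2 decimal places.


Track stiffness k = P / y
k = 152 / 0.76
k = 200.00 kN/mm

200.00


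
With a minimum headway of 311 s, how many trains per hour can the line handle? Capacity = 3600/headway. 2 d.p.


Capacity = 3600 / headway
Capacity = 3600 / 311
Capacity = 11.58 trains/hour

11.58


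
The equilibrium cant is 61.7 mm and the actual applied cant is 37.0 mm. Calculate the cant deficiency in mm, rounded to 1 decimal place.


Cant deficiency = equilibrium cant - actual cant
CD = 61.7 - 37.0
CD = 24.7 mm

24.7


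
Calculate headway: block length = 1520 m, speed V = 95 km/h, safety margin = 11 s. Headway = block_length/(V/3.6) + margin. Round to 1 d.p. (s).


V = 95 / 3.6 = 26.3889 m/s
Block traversal time = 1520 / 26.3889 = 57.6 s
Headway = 57.6 + 11
Headway = 68.6 s

68.6


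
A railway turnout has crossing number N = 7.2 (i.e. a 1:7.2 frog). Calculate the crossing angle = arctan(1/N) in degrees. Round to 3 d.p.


1/N = 1/7.2 = 0.138889
angle = arctan(0.138889) = 0.138006 rad
angle = 0.138006 * 180/pi = 7.907 degrees

7.907


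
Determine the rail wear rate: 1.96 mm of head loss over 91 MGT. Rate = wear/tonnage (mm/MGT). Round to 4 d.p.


Wear rate = total wear / cumulative tonnage
Rate = 1.96 / 91
Rate = 0.0215 mm/MGT

0.0215


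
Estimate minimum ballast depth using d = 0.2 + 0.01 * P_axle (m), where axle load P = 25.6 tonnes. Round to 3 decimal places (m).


d = 0.2 + 0.01 * 25.6
d = 0.2 + 0.256
d = 0.456 m

0.456


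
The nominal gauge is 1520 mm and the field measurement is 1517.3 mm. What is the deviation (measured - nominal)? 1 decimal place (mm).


Deviation = measured - nominal
Deviation = 1517.3 - 1520
Deviation = -2.7 mm

-2.7


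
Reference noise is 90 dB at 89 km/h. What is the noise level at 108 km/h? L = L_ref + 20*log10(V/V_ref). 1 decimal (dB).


V/V_ref = 108 / 89 = 1.213483
log10(1.213483) = 0.084034
20 * 0.084034 = 1.6807
L = 90 + 1.6807 = 91.7 dB

91.7


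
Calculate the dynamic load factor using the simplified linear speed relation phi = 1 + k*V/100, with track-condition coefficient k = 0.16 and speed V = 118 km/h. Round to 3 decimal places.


phi = 1 + k * V / 100
phi = 1 + 0.16 * 118 / 100
phi = 1 + 0.1888
phi = 1.189

1.189


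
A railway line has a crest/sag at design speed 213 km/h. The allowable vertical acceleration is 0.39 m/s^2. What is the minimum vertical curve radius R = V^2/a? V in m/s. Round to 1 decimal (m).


Convert speed: V = 213 / 3.6 = 59.1667 m/s
V^2 = 3500.6944 m^2/s^2
R_v = 3500.6944 / 0.39
R_v = 8976.1 m

8976.1


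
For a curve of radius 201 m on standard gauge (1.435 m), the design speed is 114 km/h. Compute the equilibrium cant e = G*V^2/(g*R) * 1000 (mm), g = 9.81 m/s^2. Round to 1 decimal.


Convert speed: V = 114 / 3.6 = 31.6667 m/s
Apply formula: e = 1.435 * 31.6667^2 / (9.81 * 201)
e = 1.435 * 1002.7778 / 1971.81
e = 0.729779 m = 729.8 mm

729.8


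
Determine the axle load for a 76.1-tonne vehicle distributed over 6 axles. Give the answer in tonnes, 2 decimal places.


Load per axle = total weight / number of axles
Load = 76.1 / 6
Load = 12.68 tonnes

12.68


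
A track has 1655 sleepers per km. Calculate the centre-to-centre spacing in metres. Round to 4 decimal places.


Spacing = 1000 m / number of sleepers
Spacing = 1000 / 1655
Spacing = 0.6042 m

0.6042


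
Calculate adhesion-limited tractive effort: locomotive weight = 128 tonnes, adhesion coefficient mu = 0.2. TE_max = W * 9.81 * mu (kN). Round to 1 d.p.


TE_max = W * g * mu
TE_max = 128 * 9.81 * 0.2
TE_max = 1255.68 * 0.2
TE_max = 251.1 kN

251.1


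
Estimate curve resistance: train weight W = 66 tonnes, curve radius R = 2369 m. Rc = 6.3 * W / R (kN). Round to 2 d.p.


Rc = 6.3 * W / R
Rc = 6.3 * 66 / 2369
Rc = 415.8 / 2369
Rc = 0.18 kN

0.18


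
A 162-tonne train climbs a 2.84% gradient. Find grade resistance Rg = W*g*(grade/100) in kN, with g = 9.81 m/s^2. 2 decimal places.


Rg = W * 9.81 * grade / 100
Rg = 162 * 9.81 * 2.84 / 100
Rg = 1589.22 * 0.0284
Rg = 45.13 kN

45.13


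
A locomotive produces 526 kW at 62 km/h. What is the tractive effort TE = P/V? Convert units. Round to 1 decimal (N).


Convert: P = 526 kW = 526000 W
V = 62 / 3.6 = 17.2222 m/s
TE = 526000 / 17.2222
TE = 30541.9 N

30541.9


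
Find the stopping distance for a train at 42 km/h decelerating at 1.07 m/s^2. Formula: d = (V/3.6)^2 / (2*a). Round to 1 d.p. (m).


Convert speed: V = 42 / 3.6 = 11.6667 m/s
V^2 = 136.1111
d = 136.1111 / (2 * 1.07)
d = 136.1111 / 2.14
d = 63.6 m

63.6


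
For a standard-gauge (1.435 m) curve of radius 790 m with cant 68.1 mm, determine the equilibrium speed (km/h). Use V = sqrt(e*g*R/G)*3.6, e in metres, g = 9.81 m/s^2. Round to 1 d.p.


Convert cant: e = 68.1 mm = 0.0681 m
V_ms = sqrt(0.0681 * 9.81 * 790 / 1.435)
V_ms = sqrt(367.782711) = 19.1777 m/s
V = 19.1777 * 3.6 = 69.0 km/h

69.0


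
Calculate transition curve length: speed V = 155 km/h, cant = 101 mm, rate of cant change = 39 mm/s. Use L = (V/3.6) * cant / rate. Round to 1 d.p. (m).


Convert speed: V = 155 / 3.6 = 43.0556 m/s
L = 43.0556 * 101 / 39
L = 4348.6111 / 39
L = 111.5 m

111.5


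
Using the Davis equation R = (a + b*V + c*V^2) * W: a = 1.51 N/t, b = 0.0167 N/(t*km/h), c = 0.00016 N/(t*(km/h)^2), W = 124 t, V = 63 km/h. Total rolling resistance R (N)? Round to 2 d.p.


b*V = 0.0167 * 63 = 1.0521
c*V^2 = 0.00016 * 3969 = 0.63504
R_per_t = 1.51 + 1.0521 + 0.63504 = 3.19714 N/t
R_total = 3.19714 * 124 = 396.45 N

396.45


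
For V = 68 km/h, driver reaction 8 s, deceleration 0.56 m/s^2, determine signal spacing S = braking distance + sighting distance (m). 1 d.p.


V = 68 / 3.6 = 18.8889 m/s
Braking distance = 18.8889^2 / (2*0.56) = 318.5626 m
Sighting distance = 18.8889 * 8 = 151.1111 m
S = 318.5626 + 151.1111 = 469.7 m

469.7


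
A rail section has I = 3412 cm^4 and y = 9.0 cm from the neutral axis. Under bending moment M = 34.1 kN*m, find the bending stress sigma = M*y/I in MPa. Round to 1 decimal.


Convert units:
M = 34.1 kN*m = 34100000 N*mm
y = 9.0 cm = 90 mm
I = 3412 cm^4 = 34120000 mm^4
sigma = 34100000 * 90 / 34120000
sigma = 89.9 MPa

89.9


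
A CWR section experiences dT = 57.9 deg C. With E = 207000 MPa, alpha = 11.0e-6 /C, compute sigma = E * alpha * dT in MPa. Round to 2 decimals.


sigma = E * alpha * dT
sigma = 207000 * 11.0e-6 * 57.9
sigma = 2.277 * 57.9
sigma = 131.84 MPa

131.84


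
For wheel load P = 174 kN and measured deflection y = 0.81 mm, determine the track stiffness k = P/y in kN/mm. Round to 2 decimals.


Track stiffness k = P / y
k = 174 / 0.81
k = 214.81 kN/mm

214.81


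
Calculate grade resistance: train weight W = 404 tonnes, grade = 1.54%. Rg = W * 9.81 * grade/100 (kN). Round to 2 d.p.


Rg = W * 9.81 * grade / 100
Rg = 404 * 9.81 * 1.54 / 100
Rg = 3963.24 * 0.0154
Rg = 61.03 kN

61.03


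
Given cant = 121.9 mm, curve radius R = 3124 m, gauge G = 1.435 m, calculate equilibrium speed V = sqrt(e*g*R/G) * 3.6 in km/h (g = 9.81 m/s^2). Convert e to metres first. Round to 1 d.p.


Convert cant: e = 121.9 mm = 0.1219 m
V_ms = sqrt(0.1219 * 9.81 * 3124 / 1.435)
V_ms = sqrt(2603.34567) = 51.023 m/s
V = 51.023 * 3.6 = 183.7 km/h

183.7


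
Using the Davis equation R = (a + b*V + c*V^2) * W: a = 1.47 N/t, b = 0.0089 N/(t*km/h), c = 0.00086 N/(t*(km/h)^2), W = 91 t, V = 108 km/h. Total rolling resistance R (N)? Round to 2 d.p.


b*V = 0.0089 * 108 = 0.9612
c*V^2 = 0.00086 * 11664 = 10.03104
R_per_t = 1.47 + 0.9612 + 10.03104 = 12.46224 N/t
R_total = 12.46224 * 91 = 1134.06 N

1134.06


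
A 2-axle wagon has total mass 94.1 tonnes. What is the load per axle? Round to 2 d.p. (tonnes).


Load per axle = total weight / number of axles
Load = 94.1 / 2
Load = 47.05 tonnes

47.05


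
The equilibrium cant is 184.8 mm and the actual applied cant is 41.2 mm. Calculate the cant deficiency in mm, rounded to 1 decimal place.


Cant deficiency = equilibrium cant - actual cant
CD = 184.8 - 41.2
CD = 143.6 mm

143.6


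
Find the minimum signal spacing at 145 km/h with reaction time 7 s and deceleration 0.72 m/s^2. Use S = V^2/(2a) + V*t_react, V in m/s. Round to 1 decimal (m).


V = 145 / 3.6 = 40.2778 m/s
Braking distance = 40.2778^2 / (2*0.72) = 1126.5968 m
Sighting distance = 40.2778 * 7 = 281.9444 m
S = 1126.5968 + 281.9444 = 1408.5 m

1408.5


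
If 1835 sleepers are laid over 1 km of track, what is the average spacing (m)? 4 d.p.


Spacing = 1000 m / number of sleepers
Spacing = 1000 / 1835
Spacing = 0.5450 m

0.5450


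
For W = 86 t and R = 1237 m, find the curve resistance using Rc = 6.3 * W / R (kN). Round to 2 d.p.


Rc = 6.3 * W / R
Rc = 6.3 * 86 / 1237
Rc = 541.8 / 1237
Rc = 0.44 kN

0.44


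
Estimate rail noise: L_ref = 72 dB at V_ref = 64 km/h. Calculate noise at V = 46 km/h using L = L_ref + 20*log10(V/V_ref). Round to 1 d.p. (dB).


V/V_ref = 46 / 64 = 0.71875
log10(0.71875) = -0.143422
20 * -0.143422 = -2.8684
L = 72 + -2.8684 = 69.1 dB

69.1


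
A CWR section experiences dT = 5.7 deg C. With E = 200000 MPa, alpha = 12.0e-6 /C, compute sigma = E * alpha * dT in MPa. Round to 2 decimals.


sigma = E * alpha * dT
sigma = 200000 * 12.0e-6 * 5.7
sigma = 2.4 * 5.7
sigma = 13.68 MPa

13.68


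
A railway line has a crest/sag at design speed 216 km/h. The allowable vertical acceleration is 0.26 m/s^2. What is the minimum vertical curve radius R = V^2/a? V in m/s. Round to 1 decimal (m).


Convert speed: V = 216 / 3.6 = 60.0 m/s
V^2 = 3600.0 m^2/s^2
R_v = 3600.0 / 0.26
R_v = 13846.2 m

13846.2


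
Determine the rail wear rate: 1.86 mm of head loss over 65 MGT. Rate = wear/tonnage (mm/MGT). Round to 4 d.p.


Wear rate = total wear / cumulative tonnage
Rate = 1.86 / 65
Rate = 0.0286 mm/MGT

0.0286


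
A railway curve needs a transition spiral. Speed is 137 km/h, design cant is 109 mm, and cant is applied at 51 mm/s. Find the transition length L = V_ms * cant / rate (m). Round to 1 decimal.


Convert speed: V = 137 / 3.6 = 38.0556 m/s
L = 38.0556 * 109 / 51
L = 4148.0556 / 51
L = 81.3 m

81.3


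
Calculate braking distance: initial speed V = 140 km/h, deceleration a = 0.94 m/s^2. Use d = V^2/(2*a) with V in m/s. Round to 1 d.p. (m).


Convert speed: V = 140 / 3.6 = 38.8889 m/s
V^2 = 1512.3457
d = 1512.3457 / (2 * 0.94)
d = 1512.3457 / 1.88
d = 804.4 m

804.4


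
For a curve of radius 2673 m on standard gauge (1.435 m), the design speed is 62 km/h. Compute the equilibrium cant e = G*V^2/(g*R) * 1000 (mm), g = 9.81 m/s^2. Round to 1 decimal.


Convert speed: V = 62 / 3.6 = 17.2222 m/s
Apply formula: e = 1.435 * 17.2222^2 / (9.81 * 2673)
e = 1.435 * 296.6049 / 26222.13
e = 0.016232 m = 16.2 mm

16.2


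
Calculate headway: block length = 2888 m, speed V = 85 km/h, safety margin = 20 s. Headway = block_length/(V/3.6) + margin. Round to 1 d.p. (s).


V = 85 / 3.6 = 23.6111 m/s
Block traversal time = 2888 / 23.6111 = 122.3153 s
Headway = 122.3153 + 20
Headway = 142.3 s

142.3


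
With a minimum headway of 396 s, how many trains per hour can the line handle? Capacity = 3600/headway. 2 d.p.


Capacity = 3600 / headway
Capacity = 3600 / 396
Capacity = 9.09 trains/hour

9.09


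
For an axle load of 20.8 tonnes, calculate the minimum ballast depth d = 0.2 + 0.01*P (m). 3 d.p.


d = 0.2 + 0.01 * 20.8
d = 0.2 + 0.208
d = 0.408 m

0.408


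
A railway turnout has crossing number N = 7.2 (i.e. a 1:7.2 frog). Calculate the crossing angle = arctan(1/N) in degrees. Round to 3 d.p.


1/N = 1/7.2 = 0.138889
angle = arctan(0.138889) = 0.138006 rad
angle = 0.138006 * 180/pi = 7.907 degrees

7.907


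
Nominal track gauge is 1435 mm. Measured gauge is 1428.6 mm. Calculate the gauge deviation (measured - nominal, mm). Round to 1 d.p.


Deviation = measured - nominal
Deviation = 1428.6 - 1435
Deviation = -6.4 mm

-6.4


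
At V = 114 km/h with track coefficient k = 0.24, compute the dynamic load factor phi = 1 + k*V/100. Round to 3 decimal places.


phi = 1 + k * V / 100
phi = 1 + 0.24 * 114 / 100
phi = 1 + 0.2736
phi = 1.274

1.274


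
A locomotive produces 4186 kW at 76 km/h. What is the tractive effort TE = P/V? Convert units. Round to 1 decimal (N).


Convert: P = 4186 kW = 4186000 W
V = 76 / 3.6 = 21.1111 m/s
TE = 4186000 / 21.1111
TE = 198284.2 N

198284.2
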